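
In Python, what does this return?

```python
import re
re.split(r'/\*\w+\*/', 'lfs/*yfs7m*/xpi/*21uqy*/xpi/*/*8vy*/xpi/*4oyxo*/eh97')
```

['lfs', 'xpi', 'xpi/*', 'xpi', 'eh97']

Splitting on the pattern gives 5 pieces.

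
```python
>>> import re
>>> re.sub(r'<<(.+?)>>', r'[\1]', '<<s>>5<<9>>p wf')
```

'[s]5[9]p wf'

Matches: at [0:5] → '<<s>>'; at [6:11] → '<<9>>'.
Each match is replaced using the text its own group 1 captured.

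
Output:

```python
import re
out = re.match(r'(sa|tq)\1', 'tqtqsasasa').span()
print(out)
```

(0, 4)

`\1` is not a pattern — it's the concrete string captured by group 1, re-applied verbatim.
With `match`, the pattern is implicitly anchored at the beginning.
The match spans [0:4] → 'tqtq'.
Captured: group 1 = 'tq'.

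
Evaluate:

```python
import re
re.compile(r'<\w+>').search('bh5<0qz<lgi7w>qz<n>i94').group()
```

'<lgi7w>'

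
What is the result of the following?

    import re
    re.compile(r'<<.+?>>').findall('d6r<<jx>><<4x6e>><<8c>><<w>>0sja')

A non-greedy quantifier consumes as few characters as it can — just enough that the remainder of the pattern still matches from where it stops; whatever follows it matches normally.
`findall` yields the raw match text (4 of them) because the pattern has no groups.

['<<jx>>', '<<4x6e>>', '<<8c>>', '<<w>>']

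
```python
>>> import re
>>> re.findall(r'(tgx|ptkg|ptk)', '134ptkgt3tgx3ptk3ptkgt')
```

['ptkg', 'tgx', 'ptk', 'ptkg']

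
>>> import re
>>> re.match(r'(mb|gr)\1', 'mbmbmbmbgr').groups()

('mb',)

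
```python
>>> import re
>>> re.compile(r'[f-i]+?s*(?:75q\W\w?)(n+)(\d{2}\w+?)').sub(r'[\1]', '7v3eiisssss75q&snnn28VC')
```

The pattern matches one or more of a character in [f-i] (lazy), then zero or more of a literal 's'; then the literal '75q', then a non-word character, then optionally a word character (non-capturing group); then one or more of a literal 'n' (captured); then exactly 2 of a digit, then one or more of a word character (lazy) (captured).
Lazy quantifiers expand one character at a time until the remainder of the pattern can match.
Matches: at [4:22] → 'iisssss75q&snnn28V'.
The replacement refers to a captured group, so each match is rewritten using its own captured text.

'7v3e[nnn]C'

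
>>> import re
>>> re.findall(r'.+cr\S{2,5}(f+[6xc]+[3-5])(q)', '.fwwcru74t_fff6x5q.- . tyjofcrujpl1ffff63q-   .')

[('ffff63', 'q')]

This matches one or more of any character, then the literal 'cr', then 2 to 5 of a non-whitespace character; then one or more of a literal 'f', then one or more of one of [6xc], then a character in [3-5] (captured); then a literal 'q' (captured).
Matches: at [0:42] match '.fwwcru74t_fff6x5q.- . tyjofcrujpl1ffff63q', groups = ('ffff63', 'q').
Multiple groups make `findall` return tuples — one 2-tuple for the one match.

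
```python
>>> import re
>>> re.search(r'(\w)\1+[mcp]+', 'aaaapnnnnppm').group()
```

'aaaap'

A backreference is literal: `\1` must see the identical characters the first group matched.
`search` walks the string left to right and returns the first match it finds.
The match spans [0:5] → 'aaaap'.
Captured: group 1 = 'a'.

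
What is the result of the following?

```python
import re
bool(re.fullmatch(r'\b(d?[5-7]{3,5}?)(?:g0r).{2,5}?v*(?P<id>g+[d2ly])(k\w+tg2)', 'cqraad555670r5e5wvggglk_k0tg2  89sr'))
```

False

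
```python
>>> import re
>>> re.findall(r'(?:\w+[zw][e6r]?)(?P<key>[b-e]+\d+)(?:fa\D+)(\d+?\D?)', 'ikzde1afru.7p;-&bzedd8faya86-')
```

[('dd8', '8')]

This matches one or more of a word character, then one of [zw], then optionally one of [e6r] (non-capturing group); then one or more of a character in [b-e], then one or more of a digit (captured as 'key'); then the literal 'fa', then one or more of a non-digit (non-capturing group); then one or more of a digit (lazy), then optionally a non-digit (captured).
Lazy quantifiers expand one character at a time until the remainder of the pattern can match.
Walking the string: at [16:27] match 'bzedd8faya8', groups = ('dd8', '8').
`findall` packs the 2 group values into a tuple for every match.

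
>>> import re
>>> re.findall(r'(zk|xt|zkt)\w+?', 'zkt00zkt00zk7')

['zk', 'zk', 'zk']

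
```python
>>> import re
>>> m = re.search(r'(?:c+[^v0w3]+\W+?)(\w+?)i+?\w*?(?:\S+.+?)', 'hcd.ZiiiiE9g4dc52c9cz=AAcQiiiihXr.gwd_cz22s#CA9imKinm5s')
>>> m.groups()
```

('AAcQ',)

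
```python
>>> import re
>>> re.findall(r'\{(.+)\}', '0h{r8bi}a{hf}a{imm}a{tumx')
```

['r8bi}a{hf}a{imm']

Because there's exactly one group, `findall` drops the full match and keeps group 1 from the one hit.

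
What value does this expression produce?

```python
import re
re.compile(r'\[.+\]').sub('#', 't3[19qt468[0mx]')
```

't3#'

Every occurrence is swapped for '#'.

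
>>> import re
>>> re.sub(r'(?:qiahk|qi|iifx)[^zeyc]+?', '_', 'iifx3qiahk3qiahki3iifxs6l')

'___3_6l'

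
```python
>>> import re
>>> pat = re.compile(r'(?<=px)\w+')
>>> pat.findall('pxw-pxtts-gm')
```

The lookaround is zero-width — it requires the adjacent text to match without consuming it, so the asserted text isn't part of the match.
`findall` yields the raw match text (2 of them) because the pattern has no groups.

['w', 'tts']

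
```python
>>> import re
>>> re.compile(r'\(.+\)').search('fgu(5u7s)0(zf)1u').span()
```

(3, 14)

The match spans [3:14] → '(5u7s)0(zf)'.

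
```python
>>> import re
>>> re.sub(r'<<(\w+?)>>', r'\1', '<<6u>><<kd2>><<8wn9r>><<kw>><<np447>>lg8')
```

'6ukd28wn9rkwnp447lg8'

Matches: at [0:6] → '<<6u>>'; at [6:13] → '<<kd2>>'; at [13:22] → '<<8wn9r>>'; at [22:28] → '<<kw>>'; at [28:37] → '<<np447>>'.
`\1` in the replacement pulls in group 1's text for each match.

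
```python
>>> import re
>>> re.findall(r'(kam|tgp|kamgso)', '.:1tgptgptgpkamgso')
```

['tgp', 'tgp', 'tgp', 'kam']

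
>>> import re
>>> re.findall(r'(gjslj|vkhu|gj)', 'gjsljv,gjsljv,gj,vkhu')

['gjslj', 'gjslj', 'gj', 'vkhu']

Branches in `(...|...)` are attempted left-to-right; the first branch that allows the whole pattern to succeed is taken.
Because there's exactly one group, `findall` drops the full match and keeps group 1 from each hit.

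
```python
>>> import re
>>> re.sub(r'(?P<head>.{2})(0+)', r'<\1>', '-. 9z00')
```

'-. <9z>'

The pattern matches exactly 2 of any character (captured as 'head'); then one or more of a literal '0' (captured).
`\1` in the replacement pulls in group 1's text for each match.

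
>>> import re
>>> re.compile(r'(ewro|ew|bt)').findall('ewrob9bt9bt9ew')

The regex engine tests alternatives in the order written; an earlier branch that matches wins even if a later one would match more.
Scanning left to right: at [0:4] match 'ewro', group 1 = 'ewro'; at [6:8] match 'bt', group 1 = 'bt'; at [9:11] match 'bt', group 1 = 'bt'; at [12:14] match 'ew', group 1 = 'ew'.
One capturing group, so `findall` returns just the captured substring from each match — 4 in all.

['ewro', 'bt', 'bt', 'ew']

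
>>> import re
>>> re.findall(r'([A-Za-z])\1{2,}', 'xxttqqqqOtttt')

['q', 't']

`\1` is not a pattern — it's the concrete string captured by group 1, re-applied verbatim.
Walking the string: at [4:8] match 'qqqq', group 1 = 'q'; at [9:13] match 'tttt', group 1 = 't'.
`findall` collects group 1 from each match (2 total).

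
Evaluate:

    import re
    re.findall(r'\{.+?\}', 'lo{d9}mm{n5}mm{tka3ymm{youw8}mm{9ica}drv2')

['{d9}', '{n5}', '{tka3ymm{youw8}', '{9ica}']

With the lazy modifier that quantifier settles for the fewest repetitions that let the rest of the pattern succeed (the atoms after it are unaffected and can still be greedy).
Since nothing is captured, `findall` lists the 4 matched substrings directly.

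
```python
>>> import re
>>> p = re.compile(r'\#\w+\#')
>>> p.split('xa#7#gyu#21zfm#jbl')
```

Splitting on the pattern gives 3 pieces.

['xa', 'gyu', 'jbl']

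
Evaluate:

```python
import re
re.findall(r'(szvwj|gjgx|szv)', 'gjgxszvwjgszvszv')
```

['gjgx', 'szvwj', 'szv', 'szv']

Branches in `(...|...)` are attempted left-to-right; the first branch that allows the whole pattern to succeed is taken.
Matches: at [0:4] match 'gjgx', group 1 = 'gjgx'; at [4:9] match 'szvwj', group 1 = 'szvwj'; at [10:13] match 'szv', group 1 = 'szv'; at [13:16] match 'szv', group 1 = 'szv'.
`findall` collects group 1 from each match (4 total).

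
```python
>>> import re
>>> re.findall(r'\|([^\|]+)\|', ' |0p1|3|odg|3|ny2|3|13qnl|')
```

['0p1', 'odg', 'ny2', '13qnl']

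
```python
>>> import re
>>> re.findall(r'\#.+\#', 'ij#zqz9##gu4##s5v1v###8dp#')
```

['#zqz9##gu4##s5v1v###8dp#']

Walking the string: at [2:26] → '#zqz9##gu4##s5v1v###8dp#'.
`findall` yields the raw match text (1 of them) because the pattern has no groups.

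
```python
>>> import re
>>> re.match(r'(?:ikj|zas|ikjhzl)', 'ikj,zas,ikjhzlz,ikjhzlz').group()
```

With `match`, the pattern is implicitly anchored at the beginning.
The match spans [0:3] → 'ikj'.

'ikj'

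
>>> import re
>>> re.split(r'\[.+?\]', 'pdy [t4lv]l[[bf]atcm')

The `?` after the quantifier makes it lazy — it takes as little as possible before letting the rest of the pattern try.
Matches to split on: at [4:10] → '[t4lv]'; at [11:16] → '[[bf]'.
Splitting on the pattern gives 3 pieces.

['pdy ', 'l', 'atcm']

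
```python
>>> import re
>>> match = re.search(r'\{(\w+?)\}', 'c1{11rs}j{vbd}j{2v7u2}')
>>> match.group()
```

'{11rs}'

The match spans [2:8] → '{11rs}'.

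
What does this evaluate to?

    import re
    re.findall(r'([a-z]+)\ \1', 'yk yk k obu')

['yk']

After group 1 captures some text, `\1` only succeeds where that same text appears again.
Scanning left to right: at [0:5] match 'yk yk', group 1 = 'yk'.
Because there's exactly one group, `findall` drops the full match and keeps group 1 from the one hit.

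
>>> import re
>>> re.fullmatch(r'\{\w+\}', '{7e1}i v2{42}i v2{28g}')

None

For `fullmatch`, every character of the input must be accounted for by the pattern.
Here the string isn't matched end-to-end, so the call returns None.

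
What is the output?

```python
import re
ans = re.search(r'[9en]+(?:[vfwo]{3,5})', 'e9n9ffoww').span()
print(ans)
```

(0, 9)

Pattern: one or more of one of [9en]; then 3 to 5 of one of [vfwo] (non-capturing group).
The match spans [0:9] → 'e9n9ffoww'.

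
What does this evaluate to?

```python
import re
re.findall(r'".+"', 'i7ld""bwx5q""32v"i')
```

['""bwx5q""32v"']

With no groups in the pattern, `findall` gives back each whole match — 1 here.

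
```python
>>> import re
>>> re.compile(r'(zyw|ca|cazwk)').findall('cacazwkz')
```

Branches in `(...|...)` are attempted left-to-right; the first branch that allows the whole pattern to succeed is taken.
Scanning left to right: at [0:2] match 'ca', group 1 = 'ca'; at [2:4] match 'ca', group 1 = 'ca'.
With a single group, `findall` returns only what that group captured — 2 items.

['ca', 'ca']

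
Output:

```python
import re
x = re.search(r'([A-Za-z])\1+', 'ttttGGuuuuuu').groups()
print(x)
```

The match spans [0:4] → 'tttt'.
Captured: group 1 = 't'.

('t',)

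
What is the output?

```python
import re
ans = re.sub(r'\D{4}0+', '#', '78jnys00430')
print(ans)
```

78#430

Pattern: exactly 4 of a non-digit; then one or more of a literal '0'.
Every occurrence is swapped for '#'.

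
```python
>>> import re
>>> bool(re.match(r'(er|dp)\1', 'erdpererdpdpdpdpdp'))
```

False

A backreference is literal: `\1` must see the identical characters the first group matched.
With `match`, the pattern is implicitly anchored at the beginning.
Here position 0 doesn't satisfy it, so the call returns None, and `bool(None)` is False.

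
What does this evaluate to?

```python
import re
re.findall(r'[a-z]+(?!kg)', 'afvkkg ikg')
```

['afvkkg', 'ikg']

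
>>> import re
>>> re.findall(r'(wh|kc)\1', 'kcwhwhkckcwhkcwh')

`\1` is not a pattern — it's the concrete string captured by group 1, re-applied verbatim.
Because there's exactly one group, `findall` drops the full match and keeps group 1 from each hit.

['wh', 'kc']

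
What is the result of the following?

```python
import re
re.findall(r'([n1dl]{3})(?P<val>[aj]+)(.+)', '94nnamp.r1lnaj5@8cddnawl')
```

The pattern matches exactly 3 of one of [n1dl] (captured); then one or more of one of [aj] (captured as 'val'); then one or more of any character (captured).
With 3 capturing groups, `findall` returns a 3-tuple per match.

[('1ln', 'aj', '5@8cddnawl')]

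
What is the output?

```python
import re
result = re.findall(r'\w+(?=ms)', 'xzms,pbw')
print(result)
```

The positive lookaround only admits positions where the adjacent text matches; those characters stay outside the span.
No capturing groups, so `findall` returns the 1 full match string.

['xz']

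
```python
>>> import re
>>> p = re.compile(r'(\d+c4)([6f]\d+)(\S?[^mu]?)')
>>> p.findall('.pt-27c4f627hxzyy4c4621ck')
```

[('27c4', 'f627', 'hx'), ('4c4', '621', 'ck')]

The pattern matches one or more of a digit, then the literal 'c4' (captured); then one of [6f], then one or more of a digit (captured); then optionally a non-whitespace character, then optionally any character except [mu] (captured).
Matches: at [4:14] match '27c4f627hx', groups = ('27c4', 'f627', 'hx'); at [17:25] match '4c4621ck', groups = ('4c4', '621', 'ck').
With 3 capturing groups, `findall` returns a 3-tuple per match.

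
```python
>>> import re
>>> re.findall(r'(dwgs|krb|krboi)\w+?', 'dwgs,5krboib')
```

`|` is ordered: at each position the engine commits to the first alternative that works.
`findall` collects group 1 from the one match (1 total).

['krb']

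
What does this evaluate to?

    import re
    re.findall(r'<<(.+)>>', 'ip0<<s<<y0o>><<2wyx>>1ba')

['s<<y0o>><<2wyx']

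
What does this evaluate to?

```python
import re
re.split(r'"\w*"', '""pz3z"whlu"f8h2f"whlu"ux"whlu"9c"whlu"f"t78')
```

Splitting on the pattern gives 6 pieces.

['', 'pz3z', 'f8h2f', 'ux', '9c', 'f"t78']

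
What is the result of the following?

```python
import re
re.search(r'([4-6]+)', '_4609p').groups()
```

('46',)

The match spans [1:3] → '46'.
Captured: group 1 = '46'.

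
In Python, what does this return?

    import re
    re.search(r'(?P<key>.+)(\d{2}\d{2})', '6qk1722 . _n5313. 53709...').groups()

('6qk1722 . _n5313. 5', '3709')

The pattern matches one or more of any character (captured as 'key'); then exactly 2 of a digit, then exactly 2 of a digit (captured).
Unlike `match`, `search` isn't anchored — it looks for the pattern anywhere in the string.
The match spans [0:23] → '6qk1722 . _n5313. 53709'.
Captured: group 1 = '6qk1722 . _n5313. 5', group 2 = '3709'.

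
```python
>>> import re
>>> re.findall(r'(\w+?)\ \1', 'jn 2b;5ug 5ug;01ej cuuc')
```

`\1` has to match the exact text group 1 already captured.
Matches: at [6:13] match '5ug 5ug', group 1 = '5ug'.
Because there's exactly one group, `findall` drops the full match and keeps group 1 from the one hit.

['5ug']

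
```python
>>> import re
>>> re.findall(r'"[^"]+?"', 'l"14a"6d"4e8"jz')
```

Matches: at [1:6] → '"14a"'; at [8:13] → '"4e8"'.
Since nothing is captured, `findall` lists the 2 matched substrings directly.

['"14a"', '"4e8"']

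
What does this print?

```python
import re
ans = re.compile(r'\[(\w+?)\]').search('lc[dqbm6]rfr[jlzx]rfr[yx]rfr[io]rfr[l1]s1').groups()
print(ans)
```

('dqbm6',)

`re.search` scans for the first position where the pattern succeeds.
The match spans [2:9] → '[dqbm6]'.
Captured: group 1 = 'dqbm6'.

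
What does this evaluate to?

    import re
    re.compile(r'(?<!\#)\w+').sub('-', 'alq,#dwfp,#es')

'-,#d-,#e-'

The negative lookaround is zero-width — it rules out positions where the adjacent text would match, without consuming anything.
Matches: at [0:3] → 'alq'; at [6:9] → 'wfp'; at [12:13] → 's'.
Each match is replaced by '-'.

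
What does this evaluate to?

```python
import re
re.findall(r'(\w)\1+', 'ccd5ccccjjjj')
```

A backreference is literal: `\1` must see the identical characters the first group matched.
One capturing group, so `findall` returns just the captured substring from each match — 3 in all.

['c', 'c', 'j']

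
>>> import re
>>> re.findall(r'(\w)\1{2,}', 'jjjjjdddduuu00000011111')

['j', 'd', 'u', '0', '1']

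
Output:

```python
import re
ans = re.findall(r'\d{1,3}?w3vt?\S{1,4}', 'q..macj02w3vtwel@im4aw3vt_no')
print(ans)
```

Pattern: 1 to 3 of a digit (lazy); then the literal 'w3v', then optionally a literal 't', then 1 to 4 of a non-whitespace character.
Scanning left to right: at [7:17] → '02w3vtwel@'.
`findall` yields the raw match text (1 of them) because the pattern has no groups.

['02w3vtwel@']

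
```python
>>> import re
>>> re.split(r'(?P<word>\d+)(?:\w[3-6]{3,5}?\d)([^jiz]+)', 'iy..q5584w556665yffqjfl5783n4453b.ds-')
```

['iy..q', '5584', '65yffq', 'jfl', '5783', 'b.ds-', '']

This matches one or more of a digit (captured as 'word'); then a word character, then 3 to 5 of a character in [3-6] (lazy), then a digit (non-capturing group); then one or more of any character except [jiz] (captured).
Lazy quantifiers expand one character at a time until the remainder of the pattern can match.
Matches to split on: at [5:20] → '5584w556665yffq'; at [23:37] → '5783n4453b.ds-'.
Because the pattern has a capturing group, `split` also inserts each captured text between the pieces.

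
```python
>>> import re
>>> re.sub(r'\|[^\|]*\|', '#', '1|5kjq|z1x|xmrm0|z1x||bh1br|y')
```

'1#z1x#z1x#bh1br|y'

Matches: at [1:7] → '|5kjq|'; at [10:17] → '|xmrm0|'; at [20:22] → '||'.
Each match is replaced by '#'.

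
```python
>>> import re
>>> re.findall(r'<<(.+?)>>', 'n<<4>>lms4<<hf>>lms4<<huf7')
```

['4', 'hf']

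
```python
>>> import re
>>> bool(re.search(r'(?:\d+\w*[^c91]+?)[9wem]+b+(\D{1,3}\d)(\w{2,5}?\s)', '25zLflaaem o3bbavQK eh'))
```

False

Here no position works, so the call returns None, and `bool(None)` is False.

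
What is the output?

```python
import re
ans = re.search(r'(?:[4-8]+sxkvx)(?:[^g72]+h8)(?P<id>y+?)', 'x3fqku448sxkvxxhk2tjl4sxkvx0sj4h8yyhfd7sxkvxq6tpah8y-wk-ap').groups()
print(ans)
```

('y',)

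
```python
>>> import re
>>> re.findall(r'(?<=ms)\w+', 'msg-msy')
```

['g', 'y']

The `(?=…)`/`(?<=…)` assertion just peeks at neighbouring text; it doesn't advance the match position.
Matches: at [2:3] → 'g'; at [6:7] → 'y'.
No capturing groups, so `findall` returns the 2 full match strings.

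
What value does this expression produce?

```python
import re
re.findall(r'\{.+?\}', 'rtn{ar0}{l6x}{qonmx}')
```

['{ar0}', '{l6x}', '{qonmx}']

Lazy quantifiers expand one character at a time until the remainder of the pattern can match.
Matches: at [3:8] → '{ar0}'; at [8:13] → '{l6x}'; at [13:20] → '{qonmx}'.
`findall` yields the raw match text (3 of them) because the pattern has no groups.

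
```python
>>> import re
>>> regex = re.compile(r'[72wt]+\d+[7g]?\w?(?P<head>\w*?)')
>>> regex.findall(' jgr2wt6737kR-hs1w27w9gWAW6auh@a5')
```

['', '']

The pattern matches one or more of one of [72wt], then one or more of a digit; then optionally one of [7g], then optionally a word character; then zero or more of a word character (lazy) (captured as 'head').
A non-greedy quantifier consumes as few characters as it can — just enough that the remainder of the pattern still matches from where it stops; whatever follows it matches normally.
Scanning left to right: at [4:12] match '2wt6737k', group 1 = ''; at [17:24] match 'w27w9gW', group 1 = ''.
One capturing group, so `findall` returns just the captured substring from each match — 2 in all.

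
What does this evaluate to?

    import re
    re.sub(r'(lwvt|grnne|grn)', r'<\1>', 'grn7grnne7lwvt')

'<grn>7<grnne>7<lwvt>'

The regex engine tests alternatives in the order written; an earlier branch that matches wins even if a later one would match more.
Each match is replaced using the text its own group 1 captured.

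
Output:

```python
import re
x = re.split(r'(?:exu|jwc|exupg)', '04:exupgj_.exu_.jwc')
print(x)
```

['04:', 'pgj_.', '_.', '']

Branches in `(...|...)` are attempted left-to-right; the first branch that allows the whole pattern to succeed is taken.
Matches to split on: at [3:6] → 'exu'; at [11:14] → 'exu'; at [16:19] → 'jwc'.
`split` removes every match and returns the 4 fragments in between.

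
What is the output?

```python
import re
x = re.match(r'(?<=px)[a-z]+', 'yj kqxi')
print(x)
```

None

`re.match` only tries the pattern at the start of the string.
Here the pattern fails at index 0, so the call returns None.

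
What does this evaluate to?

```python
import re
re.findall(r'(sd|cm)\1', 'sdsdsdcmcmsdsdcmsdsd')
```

After group 1 captures some text, `\1` only succeeds where that same text appears again.
Scanning left to right: at [0:4] match 'sdsd', group 1 = 'sd'; at [6:10] match 'cmcm', group 1 = 'cm'; at [10:14] match 'sdsd', group 1 = 'sd'; at [16:20] match 'sdsd', group 1 = 'sd'.
One capturing group, so `findall` returns just the captured substring from each match — 4 in all.

['sd', 'cm', 'sd', 'sd']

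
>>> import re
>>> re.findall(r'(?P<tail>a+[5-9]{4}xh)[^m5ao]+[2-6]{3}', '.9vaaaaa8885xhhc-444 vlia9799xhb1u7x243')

['aaaaa8885xh', 'a9799xh']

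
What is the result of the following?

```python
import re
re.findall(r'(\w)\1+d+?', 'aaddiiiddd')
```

`\1` is not a pattern — it's the concrete string captured by group 1, re-applied verbatim.
Walking the string: at [0:3] match 'aad', group 1 = 'a'; at [4:8] match 'iiid', group 1 = 'i'.
With a single group, `findall` returns only what that group captured — 2 items.

['a', 'i']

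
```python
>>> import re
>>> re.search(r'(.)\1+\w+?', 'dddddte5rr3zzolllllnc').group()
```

After group 1 captures some text, `\1` only succeeds where that same text appears again.
The match spans [0:6] → 'dddddt'.

'dddddt'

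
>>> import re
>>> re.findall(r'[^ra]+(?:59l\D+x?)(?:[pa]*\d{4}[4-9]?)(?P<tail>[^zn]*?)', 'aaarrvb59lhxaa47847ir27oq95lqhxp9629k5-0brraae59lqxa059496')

This matches one or more of any character except [ra]; then the literal '59l', then one or more of a non-digit, then optionally the literal 'x' (non-capturing group); then zero or more of one of [pa], then exactly 4 of a digit, then optionally a character in [4-9] (non-capturing group); then zero or more of any character except [zn] (lazy) (captured as 'tail').
Scanning left to right: at [5:19] match 'vb59lhxaa47847', group 1 = ''; at [45:57] match 'e59lqxa05949', group 1 = ''.
With a single group, `findall` returns only what that group captured — 2 items.

['', '']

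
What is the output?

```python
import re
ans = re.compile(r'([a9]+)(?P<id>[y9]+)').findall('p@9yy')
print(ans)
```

Pattern: one or more of one of [a9] (captured); then one or more of one of [y9] (captured as 'id').
`findall` packs the 2 group values into a tuple for every match.

[('9', 'yy')]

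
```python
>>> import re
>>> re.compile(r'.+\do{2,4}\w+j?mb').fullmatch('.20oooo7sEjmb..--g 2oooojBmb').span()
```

`re.fullmatch` requires the pattern to consume the entire string.
The match spans [0:28] → '.20oooo7sEjmb..--g 2oooojBmb'.

(0, 28)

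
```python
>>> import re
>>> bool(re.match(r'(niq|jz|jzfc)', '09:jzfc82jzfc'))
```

`re.match` only tries the pattern at the start of the string.
Here position 0 doesn't satisfy it, so the call returns None, and `bool(None)` is False.

False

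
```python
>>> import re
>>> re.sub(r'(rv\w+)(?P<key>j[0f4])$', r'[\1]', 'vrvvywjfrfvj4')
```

'v[rvvywjfrfv]'

The pattern matches the literal 'rv', then one or more of a word character (captured); then a literal 'j', then one of [0f4] (captured as 'key'); then anchored at the end.
Matches: at [1:13] → 'rvvywjfrfvj4'.
The replacement refers to a captured group, so each match is rewritten using its own captured text.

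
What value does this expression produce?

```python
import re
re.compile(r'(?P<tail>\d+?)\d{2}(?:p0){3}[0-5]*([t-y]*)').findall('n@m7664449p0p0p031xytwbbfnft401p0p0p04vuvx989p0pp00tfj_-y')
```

[('76644', 'xytw'), ('4', 'vuvx')]

The pattern matches one or more of a digit (lazy) (captured as 'tail'); then exactly 2 of a digit, then the literal 'p0' repeated 3 times, then zero or more of a character in [0-5]; then zero or more of a character in [t-y] (captured).
Matches: at [3:22] match '7664449p0p0p031xytw', groups = ('76644', 'xytw'); at [28:42] match '401p0p0p04vuvx', groups = ('4', 'vuvx').
With 2 capturing groups, `findall` returns a 2-tuple per match.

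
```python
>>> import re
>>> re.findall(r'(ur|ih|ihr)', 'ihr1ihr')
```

['ih', 'ih']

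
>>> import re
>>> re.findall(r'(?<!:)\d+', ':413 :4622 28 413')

`(?!…)`/`(?<!…)` only lets a position through if the neighbouring text does NOT match; no characters are consumed.
Walking the string: at [2:4] → '13'; at [7:10] → '622'; at [11:13] → '28'; at [14:17] → '413'.
Since nothing is captured, `findall` lists the 4 matched substrings directly.

['13', '622', '28', '413']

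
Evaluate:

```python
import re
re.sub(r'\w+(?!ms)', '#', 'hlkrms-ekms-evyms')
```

A negative assertion filters positions out without eating any characters.
Matches: at [0:6] → 'hlkrms'; at [7:11] → 'ekms'; at [12:17] → 'evyms'.
Each match is replaced by '#'.

'#-#-#'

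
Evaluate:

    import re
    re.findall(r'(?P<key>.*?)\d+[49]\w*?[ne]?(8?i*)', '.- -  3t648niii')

A non-greedy quantifier consumes as few characters as it can — just enough that the remainder of the pattern still matches from where it stops; whatever follows it matches normally.
Multiple groups make `findall` return tuples — one 2-tuple for the one match.

[('.- -  3t', '8')]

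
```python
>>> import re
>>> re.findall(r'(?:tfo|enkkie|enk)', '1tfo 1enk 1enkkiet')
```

Alternation tries branches left to right and keeps the first one that lets the overall match succeed at that position.
Matches: at [1:4] → 'tfo'; at [6:9] → 'enk'; at [11:17] → 'enkkie'.
No capturing groups, so `findall` returns the 3 full match strings.

['tfo', 'enk', 'enkkie']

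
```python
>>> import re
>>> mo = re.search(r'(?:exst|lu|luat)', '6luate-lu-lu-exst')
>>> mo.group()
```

'lu'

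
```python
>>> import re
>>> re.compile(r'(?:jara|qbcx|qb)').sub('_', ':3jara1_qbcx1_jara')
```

':3_1__1__'

Branches in `(...|...)` are attempted left-to-right; the first branch that allows the whole pattern to succeed is taken.
Matches: at [2:6] → 'jara'; at [8:12] → 'qbcx'; at [14:18] → 'jara'.
`sub` substitutes '_' at each match site.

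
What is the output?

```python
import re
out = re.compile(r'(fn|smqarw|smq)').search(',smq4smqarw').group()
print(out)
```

The match spans [1:4] → 'smq'.

smq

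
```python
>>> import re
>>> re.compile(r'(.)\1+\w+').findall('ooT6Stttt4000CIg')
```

['o']

After group 1 captures some text, `\1` only succeeds where that same text appears again.
Matches: at [0:16] match 'ooT6Stttt4000CIg', group 1 = 'o'.
Because there's exactly one group, `findall` drops the full match and keeps group 1 from the one hit.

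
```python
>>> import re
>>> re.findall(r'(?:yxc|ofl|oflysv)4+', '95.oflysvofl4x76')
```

['ofl4']

Scanning left to right: at [9:13] → 'ofl4'.
`findall` yields the raw match text (1 of them) because the pattern has no groups.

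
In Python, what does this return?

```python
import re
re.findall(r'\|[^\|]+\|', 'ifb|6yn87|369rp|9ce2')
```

Matches: at [3:10] → '|6yn87|'.
`findall` yields the raw match text (1 of them) because the pattern has no groups.

['|6yn87|']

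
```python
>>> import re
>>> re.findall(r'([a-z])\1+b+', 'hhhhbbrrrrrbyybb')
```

The backreference `\1` re-matches whatever the first group consumed, character for character.
Because there's exactly one group, `findall` drops the full match and keeps group 1 from each hit.

['h', 'r', 'y']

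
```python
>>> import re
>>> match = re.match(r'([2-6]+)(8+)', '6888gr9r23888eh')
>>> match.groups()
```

The match spans [0:4] → '6888'.
Captured: group 1 = '6', group 2 = '888'.

('6', '888')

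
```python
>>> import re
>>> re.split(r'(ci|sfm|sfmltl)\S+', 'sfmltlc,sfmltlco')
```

Alternation tries branches left to right and keeps the first one that lets the overall match succeed at that position.
Because the pattern has a capturing group, `split` also inserts each captured text between the pieces.

['', 'sfm', '']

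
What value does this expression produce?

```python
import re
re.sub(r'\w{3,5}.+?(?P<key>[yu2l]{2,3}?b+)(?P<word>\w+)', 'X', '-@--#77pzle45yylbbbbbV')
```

'-@--#X'

Pattern: 3 to 5 of a word character, then one or more of any character (lazy); then 2 to 3 of one of [yu2l] (lazy), then one or more of the literal 'b' (captured as 'key'); then one or more of a word character (captured as 'word').
Every occurrence is swapped for 'X'.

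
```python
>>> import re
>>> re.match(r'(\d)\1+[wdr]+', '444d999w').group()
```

After group 1 captures some text, `\1` only succeeds where that same text appears again.
`re.match` won't scan ahead — the pattern has to work from the very first character.
The match spans [0:4] → '444d'.
Captured: group 1 = '4'.

'444d'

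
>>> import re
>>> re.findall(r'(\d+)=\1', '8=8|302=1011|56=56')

['8', '56']

`\1` has to match the exact text group 1 already captured.
Matches: at [0:3] match '8=8', group 1 = '8'; at [13:18] match '56=56', group 1 = '56'.
With a single group, `findall` returns only what that group captured — 2 items.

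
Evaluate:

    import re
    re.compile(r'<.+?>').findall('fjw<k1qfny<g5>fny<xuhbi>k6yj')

['<k1qfny<g5>', '<xuhbi>']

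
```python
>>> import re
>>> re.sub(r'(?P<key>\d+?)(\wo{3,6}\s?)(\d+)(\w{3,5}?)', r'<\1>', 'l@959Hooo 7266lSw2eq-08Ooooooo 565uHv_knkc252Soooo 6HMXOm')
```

'l@<959>2eq-<08>_knkc<252>Om'

The `?` after the quantifier makes it lazy — it takes as little as possible before letting the rest of the pattern try.
The replacement refers to a captured group, so each match is rewritten using its own captured text.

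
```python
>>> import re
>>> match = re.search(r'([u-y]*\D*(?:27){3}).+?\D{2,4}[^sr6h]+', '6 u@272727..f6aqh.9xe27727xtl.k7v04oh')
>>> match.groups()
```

The pattern matches zero or more of a character in [u-y], then zero or more of a non-digit, then the literal '27' repeated 3 times (captured); then one or more of any character (lazy), then 2 to 4 of a non-digit, then one or more of any character except [sr6h].
`re.search` tries every starting position until one works.
The match spans [1:36] → ' u@272727..f6aqh.9xe27727xtl.k7v04o'.
Captured: group 1 = ' u@272727'.

(' u@272727',)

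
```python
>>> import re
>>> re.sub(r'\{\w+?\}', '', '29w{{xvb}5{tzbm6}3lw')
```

'29w{53lw'

Matches: at [4:9] → '{xvb}'; at [10:17] → '{tzbm6}'.
`sub` substitutes '' at each match site.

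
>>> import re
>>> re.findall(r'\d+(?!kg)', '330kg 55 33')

Because the assertion is negative and zero-width, positions next to the forbidden text are skipped.
`findall` yields the raw match text (3 of them) because the pattern has no groups.

['33', '55', '33']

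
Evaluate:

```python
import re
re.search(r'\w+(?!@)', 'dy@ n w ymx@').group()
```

A negative assertion filters positions out without eating any characters.
The match spans [0:1] → 'd'.

'd'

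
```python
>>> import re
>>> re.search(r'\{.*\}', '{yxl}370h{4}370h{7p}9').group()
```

'{yxl}370h{4}370h{7p}'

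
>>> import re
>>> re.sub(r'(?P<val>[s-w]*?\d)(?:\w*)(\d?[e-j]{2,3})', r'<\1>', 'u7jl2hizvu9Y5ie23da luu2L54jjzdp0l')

'<u7>23da l<uu2>zdp0l'

Pattern: zero or more of a character in [s-w] (lazy), then a digit (captured as 'val'); then zero or more of a word character (non-capturing group); then optionally a digit, then 2 to 3 of a character in [e-j] (captured).
Matches: at [0:15] → 'u7jl2hizvu9Y5ie'; at [21:29] → 'uu2L54jj'.
`\1` in the replacement pulls in group 1's text for each match.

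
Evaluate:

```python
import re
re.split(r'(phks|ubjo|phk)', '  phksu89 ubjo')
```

['  ', 'phks', 'u89 ', 'ubjo', '']

Alternation isn't longest-match — the leftmost alternative that fits at this position is chosen.
Because the pattern has a capturing group, `split` also inserts each captured text between the pieces.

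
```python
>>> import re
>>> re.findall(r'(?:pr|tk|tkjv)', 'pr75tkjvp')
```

['pr', 'tk']

The regex engine tests alternatives in the order written; an earlier branch that matches wins even if a later one would match more.
Walking the string: at [0:2] → 'pr'; at [4:6] → 'tk'.
No capturing groups, so `findall` returns the 2 full match strings.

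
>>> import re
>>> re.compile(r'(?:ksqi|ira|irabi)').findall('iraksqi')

['ira', 'ksqi']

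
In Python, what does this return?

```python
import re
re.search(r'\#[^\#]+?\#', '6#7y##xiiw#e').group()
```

'#7y#'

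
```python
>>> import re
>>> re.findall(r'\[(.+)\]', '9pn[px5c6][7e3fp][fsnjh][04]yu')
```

['px5c6][7e3fp][fsnjh][04']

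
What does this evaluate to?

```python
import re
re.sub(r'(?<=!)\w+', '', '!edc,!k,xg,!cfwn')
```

Lookahead/lookbehind check context without consuming it, so the matched span excludes the asserted characters.
Matches: at [1:4] → 'edc'; at [6:7] → 'k'; at [12:16] → 'cfwn'.
Each match is replaced by ''.

'!,!,xg,!'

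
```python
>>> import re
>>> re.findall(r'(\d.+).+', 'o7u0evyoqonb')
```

['7u0evyoqon']

This matches a digit, then one or more of any character (captured); then one or more of any character.
Because there's exactly one group, `findall` drops the full match and keeps group 1 from the one hit.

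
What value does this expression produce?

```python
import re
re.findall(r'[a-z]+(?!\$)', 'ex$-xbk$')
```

['e', 'xb']

The negative lookahead/lookbehind blocks any match where the forbidden context is present.
With no groups in the pattern, `findall` gives back each whole match — 2 here.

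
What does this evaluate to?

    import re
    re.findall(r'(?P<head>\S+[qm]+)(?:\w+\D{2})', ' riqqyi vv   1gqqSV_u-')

['riqq', '1gqq']

This matches one or more of a non-whitespace character, then one or more of one of [qm] (captured as 'head'); then one or more of a word character, then exactly 2 of a non-digit (non-capturing group).
Matches: at [1:9] match 'riqqyi v', group 1 = 'riqq'; at [13:22] match '1gqqSV_u-', group 1 = '1gqq'.
Because there's exactly one group, `findall` drops the full match and keeps group 1 from each hit.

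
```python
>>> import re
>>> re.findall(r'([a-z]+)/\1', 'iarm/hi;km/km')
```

`\1` is not a pattern — it's the concrete string captured by group 1, re-applied verbatim.
Because there's exactly one group, `findall` drops the full match and keeps group 1 from the one hit.

['km']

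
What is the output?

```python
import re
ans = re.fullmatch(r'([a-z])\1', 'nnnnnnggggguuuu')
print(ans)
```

None

After group 1 captures some text, `\1` only succeeds where that same text appears again.
`fullmatch` succeeds only if the pattern covers the string from start to end.
Here the pattern can't cover the whole string, so the call returns None.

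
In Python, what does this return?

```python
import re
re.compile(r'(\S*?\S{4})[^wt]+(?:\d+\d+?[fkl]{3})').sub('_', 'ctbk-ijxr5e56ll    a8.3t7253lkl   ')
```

'ctbk-ijxr5e56ll    _   '

`sub` substitutes '_' at each match site.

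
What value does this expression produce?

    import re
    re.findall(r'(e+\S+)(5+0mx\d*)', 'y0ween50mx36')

This matches one or more of the literal 'e', then one or more of a non-whitespace character (captured); then one or more of the literal '5', then the literal '0mx', then zero or more of a digit (captured).
Matches: at [3:12] match 'een50mx36', groups = ('een', '50mx36').
2 groups means the one result is a tuple of 2 captured strings — 1 here.

[('een', '50mx36')]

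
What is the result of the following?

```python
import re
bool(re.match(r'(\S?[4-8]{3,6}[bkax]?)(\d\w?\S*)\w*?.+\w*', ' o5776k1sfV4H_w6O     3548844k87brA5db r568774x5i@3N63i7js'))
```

False

With `match`, the pattern is implicitly anchored at the beginning.
Here position 0 doesn't satisfy it, so the call returns None, and `bool(None)` is False.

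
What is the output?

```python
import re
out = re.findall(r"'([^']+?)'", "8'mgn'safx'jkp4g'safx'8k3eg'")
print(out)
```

Because there's exactly one group, `findall` drops the full match and keeps group 1 from each hit.

['mgn', 'jkp4g', '8k3eg']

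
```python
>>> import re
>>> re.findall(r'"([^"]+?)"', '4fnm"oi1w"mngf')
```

`findall` collects group 1 from the one match (1 total).

['oi1w']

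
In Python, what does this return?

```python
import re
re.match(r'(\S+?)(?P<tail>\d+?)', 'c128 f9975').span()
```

(0, 2)

The pattern matches one or more of a non-whitespace character (lazy) (captured); then one or more of a digit (lazy) (captured as 'tail').
Lazy quantifiers expand one character at a time until the remainder of the pattern can match.
`match` is anchored at position 0; if the pattern doesn't fit there, it returns None.
The match spans [0:2] → 'c1'.
Captured: group 1 = 'c', group 2 = '1'.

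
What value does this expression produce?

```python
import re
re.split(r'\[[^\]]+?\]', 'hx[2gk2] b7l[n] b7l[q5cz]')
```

['hx', ' b7l', ' b7l', '']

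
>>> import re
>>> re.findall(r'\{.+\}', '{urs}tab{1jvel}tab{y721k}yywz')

['{urs}tab{1jvel}tab{y721k}']

`findall` yields the raw match text (1 of them) because the pattern has no groups.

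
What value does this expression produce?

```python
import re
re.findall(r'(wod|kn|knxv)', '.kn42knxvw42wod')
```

['kn', 'kn', 'wod']

The regex engine tests alternatives in the order written; an earlier branch that matches wins even if a later one would match more.
One capturing group, so `findall` returns just the captured substring from each match — 3 in all.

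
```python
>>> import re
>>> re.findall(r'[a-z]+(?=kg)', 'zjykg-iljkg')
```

The positive lookaround only admits positions where the adjacent text matches; those characters stay outside the span.
`findall` yields the raw match text (2 of them) because the pattern has no groups.

['zjy', 'ilj']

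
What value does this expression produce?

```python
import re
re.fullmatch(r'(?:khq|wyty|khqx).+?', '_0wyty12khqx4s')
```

For `fullmatch`, every character of the input must be accounted for by the pattern.
Here there's no way to consume every character, so the call returns None.

None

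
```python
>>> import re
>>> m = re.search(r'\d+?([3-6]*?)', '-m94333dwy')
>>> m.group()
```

The pattern matches one or more of a digit (lazy); then zero or more of a character in [3-6] (lazy) (captured).
Lazy quantifiers expand one character at a time until the remainder of the pattern can match.
`re.search` scans for the first position where the pattern succeeds.
The match spans [2:3] → '9'.
Captured: group 1 = ''.

'9'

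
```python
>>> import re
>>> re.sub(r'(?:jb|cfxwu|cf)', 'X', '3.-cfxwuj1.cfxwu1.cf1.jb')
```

Branches in `(...|...)` are attempted left-to-right; the first branch that allows the whole pattern to succeed is taken.
Matches: at [3:8] → 'cfxwu'; at [11:16] → 'cfxwu'; at [18:20] → 'cf'; at [22:24] → 'jb'.
`sub` substitutes 'X' at each match site.

'3.-Xj1.X1.X1.X'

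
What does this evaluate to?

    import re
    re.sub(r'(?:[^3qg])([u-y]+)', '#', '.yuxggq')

'#ggq'

Every occurrence is swapped for '#'.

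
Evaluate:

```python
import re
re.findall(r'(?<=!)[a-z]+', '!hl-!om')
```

['hl', 'om']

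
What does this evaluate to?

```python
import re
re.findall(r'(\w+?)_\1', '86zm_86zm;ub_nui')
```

['86zm']

`\1` has to match the exact text group 1 already captured.
One capturing group, so `findall` returns just the captured substring from the one match — 1 in all.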